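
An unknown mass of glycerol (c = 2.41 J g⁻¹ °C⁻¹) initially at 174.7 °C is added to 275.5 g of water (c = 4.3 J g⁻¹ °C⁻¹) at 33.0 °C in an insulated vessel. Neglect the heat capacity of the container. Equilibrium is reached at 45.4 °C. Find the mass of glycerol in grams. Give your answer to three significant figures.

q_gained = (275.5 × 4.3) × (45.4 − 33.0) = 14690 J
q_lost = m × 2.41 × (174.7 − 45.4) = 311.613 m
m = 14690 / 311.613 = 47.1 g

m = 47.1 g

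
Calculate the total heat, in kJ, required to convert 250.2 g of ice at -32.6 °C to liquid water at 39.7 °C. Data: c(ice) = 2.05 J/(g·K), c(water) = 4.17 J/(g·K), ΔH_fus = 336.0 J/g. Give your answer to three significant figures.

q1 (heat ice -32.6→0.0 °C): 250.2 × 2.05 × 32.6 = 16721 J
q2 (melt at 0 °C): 250.2 × 336.0 = 84067 J
q3 (heat water 0.0→39.7 °C): 250.2 × 4.17 × 39.7 = 41420 J
Total: 16721 + 84067 + 41420 = 142208 J = 142 kJ

q = 142 kJ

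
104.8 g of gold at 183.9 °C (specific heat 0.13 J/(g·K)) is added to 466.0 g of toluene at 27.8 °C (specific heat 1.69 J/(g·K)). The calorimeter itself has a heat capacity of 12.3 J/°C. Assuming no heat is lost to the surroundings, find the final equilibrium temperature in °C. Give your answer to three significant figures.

Heat lost by gold = heat gained by toluene + calorimeter.
(104.8)(0.13)(183.9 − T) = [(466.0)(1.69) + 12.3](T − 27.8)
13.624 (183.9 − T) = 799.84 (T − 27.8)
2505.5 − 13.624 T = 799.84 T − 22236
24741.5 = 813.464 T
T = 30.41 °C

T_f = 30.4 °C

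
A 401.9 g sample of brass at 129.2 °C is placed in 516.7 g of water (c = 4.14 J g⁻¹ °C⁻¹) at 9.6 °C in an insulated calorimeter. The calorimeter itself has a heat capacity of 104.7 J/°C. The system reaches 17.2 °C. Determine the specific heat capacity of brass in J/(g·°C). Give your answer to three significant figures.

c = 0.379 J/(g·°C)

q_gained = (516.7 × 4.14 + 104.7) × (17.2 − 9.6) = 17050 J
q_lost = 401.9 × c × (129.2 − 17.2) = 45012.8 c
Set equal: c = 17050 / 45012.8 = 0.379 J/(g·°C)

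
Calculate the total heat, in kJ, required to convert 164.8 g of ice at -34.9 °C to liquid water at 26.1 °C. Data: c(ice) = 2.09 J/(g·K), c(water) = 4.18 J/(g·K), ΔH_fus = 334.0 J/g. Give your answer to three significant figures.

q = 85.0 kJ

q1 (heat ice -34.9→0.0 °C): 164.8 × 2.09 × 34.9 = 12021 J
q2 (melt at 0 °C): 164.8 × 334.0 = 55043 J
q3 (heat water 0.0→26.1 °C): 164.8 × 4.18 × 26.1 = 17979 J
Total: 12021 + 55043 + 17979 = 85043 J = 85.0 kJ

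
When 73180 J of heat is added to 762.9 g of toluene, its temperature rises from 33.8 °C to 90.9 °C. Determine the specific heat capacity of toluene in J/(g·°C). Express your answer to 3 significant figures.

c = 1.68 J/(g·°C)

c = q / (m ΔT) = 73180 / (762.9 × 57.1)
c = 73180 / 43561.59 = 1.68 J/(g·°C)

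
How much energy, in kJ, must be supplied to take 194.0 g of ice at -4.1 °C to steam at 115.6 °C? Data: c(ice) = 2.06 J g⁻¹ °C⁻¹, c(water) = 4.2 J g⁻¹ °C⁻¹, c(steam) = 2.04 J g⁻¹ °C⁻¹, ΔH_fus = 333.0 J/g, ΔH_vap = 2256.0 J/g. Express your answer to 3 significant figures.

q = 592 kJ

q1 (heat ice -4.1→0.0 °C): 194.0 × 2.06 × 4.1 = 1639 J
q2 (melt at 0 °C): 194.0 × 333.0 = 64602 J
q3 (heat water 0.0→100.0 °C): 194.0 × 4.2 × 100.0 = 81480 J
q4 (vaporize at 100 °C): 194.0 × 2256.0 = 437664 J
q5 (heat steam 100.0→115.6 °C): 194.0 × 2.04 × 15.6 = 6174 J
Total: 1639 + 64602 + 81480 + 437664 + 6174 = 591559 J = 592 kJ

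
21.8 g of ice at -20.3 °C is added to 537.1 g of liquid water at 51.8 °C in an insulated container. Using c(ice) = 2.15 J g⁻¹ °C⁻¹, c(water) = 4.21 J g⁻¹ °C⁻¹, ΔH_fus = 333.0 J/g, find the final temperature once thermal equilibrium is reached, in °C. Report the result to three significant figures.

Heat to bring ice to 0 °C and melt it: q₁ = 21.8×2.15×20.3 + 21.8×333.0 = 8210.9 J
Heat the water can supply cooling to 0 °C: 537.1×4.21×51.8 = 117130 J > q₁, so all ice melts.
Energy balance: 537.1×4.21×(51.8 − T) = 8210.9 + 21.8×4.21×(T − 0)
2261.191(51.8 − T) = 8210.9 + 91.778 T
117130 − 8210.9 = 2352.969 T
T = 108919.1 / 2352.969 = 46.29 °C

T_f = 46.3 °C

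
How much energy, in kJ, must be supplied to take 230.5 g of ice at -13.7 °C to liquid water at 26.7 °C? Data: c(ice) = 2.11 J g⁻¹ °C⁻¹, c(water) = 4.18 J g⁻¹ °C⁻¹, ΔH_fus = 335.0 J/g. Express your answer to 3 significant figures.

q = 110 kJ

q1 (heat ice -13.7→0.0 °C): 230.5 × 2.11 × 13.7 = 6663 J
q2 (melt at 0 °C): 230.5 × 335.0 = 77218 J
q3 (heat water 0.0→26.7 °C): 230.5 × 4.18 × 26.7 = 25725 J
Total: 6663 + 77218 + 25725 = 109606 J = 110 kJ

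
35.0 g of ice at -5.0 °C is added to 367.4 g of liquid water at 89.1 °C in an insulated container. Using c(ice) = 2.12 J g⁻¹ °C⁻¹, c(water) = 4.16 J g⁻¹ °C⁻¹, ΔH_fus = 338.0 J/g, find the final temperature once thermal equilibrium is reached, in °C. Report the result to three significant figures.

T_f = 74.1 °C

Heat to bring ice to 0 °C and melt it: q₁ = 35.0×2.12×5.0 + 35.0×338.0 = 12201 J
Heat the water can supply cooling to 0 °C: 367.4×4.16×89.1 = 136179 J > q₁, so all ice melts.
Energy balance: 367.4×4.16×(89.1 − T) = 12201 + 35.0×4.16×(T − 0)
1528.384(89.1 − T) = 12201 + 145.6 T
136179 − 12201 = 1673.984 T
T = 123978 / 1673.984 = 74.06 °C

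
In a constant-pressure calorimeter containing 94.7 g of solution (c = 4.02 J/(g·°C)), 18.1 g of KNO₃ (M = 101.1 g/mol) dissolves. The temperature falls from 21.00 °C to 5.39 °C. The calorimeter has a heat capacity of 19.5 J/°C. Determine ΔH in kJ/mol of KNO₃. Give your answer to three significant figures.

ΔH = 34.9 kJ/mol

|ΔT| = |5.39 − 21.00| = 15.61 °C
|q_surr| = (94.7 × 4.02 + 19.5) × 15.61 = 400.194 × 15.61 = 6247 J
n(KNO₃) = 18.1 / 101.1 = 0.1790 mol
Temperature fell, so q_rxn = +|q_surr| = 6.247 kJ
ΔH = q_rxn / n = 34.90 kJ/mol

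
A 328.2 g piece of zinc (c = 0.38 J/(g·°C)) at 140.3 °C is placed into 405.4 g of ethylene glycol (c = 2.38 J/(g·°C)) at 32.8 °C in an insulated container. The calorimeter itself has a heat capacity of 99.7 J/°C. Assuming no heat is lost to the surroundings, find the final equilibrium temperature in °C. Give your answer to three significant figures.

T_f = 44.1 °C

Heat lost by zinc = heat gained by ethylene glycol + calorimeter.
(328.2)(0.38)(140.3 − T) = [(405.4)(2.38) + 99.7](T − 32.8)
124.716 (140.3 − T) = 1064.552 (T − 32.8)
17498 − 124.716 T = 1064.552 T − 34917
52415 = 1189.268 T
T = 44.07 °C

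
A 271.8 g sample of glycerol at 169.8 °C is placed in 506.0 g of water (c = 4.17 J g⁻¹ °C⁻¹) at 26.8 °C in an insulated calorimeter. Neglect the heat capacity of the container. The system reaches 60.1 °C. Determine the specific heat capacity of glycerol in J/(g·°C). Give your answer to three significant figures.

q_gained = (506.0 × 4.17) × (60.1 − 26.8) = 70260 J
q_lost = 271.8 × c × (169.8 − 60.1) = 29816.46 c
Set equal: c = 70260 / 29816.46 = 2.36 J/(g·°C)

c = 2.36 J/(g·°C)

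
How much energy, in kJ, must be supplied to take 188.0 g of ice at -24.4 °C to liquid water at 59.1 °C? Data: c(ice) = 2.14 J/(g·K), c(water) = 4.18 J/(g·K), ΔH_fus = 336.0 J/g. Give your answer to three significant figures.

q = 119 kJ

q1 (heat ice -24.4→0.0 °C): 188.0 × 2.14 × 24.4 = 9817 J
q2 (melt at 0 °C): 188.0 × 336.0 = 63168 J
q3 (heat water 0.0→59.1 °C): 188.0 × 4.18 × 59.1 = 46443 J
Total: 9817 + 63168 + 46443 = 119428 J = 119 kJ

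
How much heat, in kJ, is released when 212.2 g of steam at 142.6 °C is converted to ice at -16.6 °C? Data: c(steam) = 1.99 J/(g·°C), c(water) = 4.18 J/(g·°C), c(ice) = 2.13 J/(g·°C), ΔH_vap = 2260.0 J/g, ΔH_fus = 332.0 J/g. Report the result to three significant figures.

q1 (cool steam 142.6→100 °C): 212.2 × 1.99 × 42.6 = 17989 J
q2 (condense at 100 °C): 212.2 × 2260.0 = 479572 J
q3 (cool water 100→0 °C): 212.2 × 4.18 × 100.0 = 88700 J
q4 (freeze at 0 °C): 212.2 × 332.0 = 70450 J
q5 (cool ice 0→-16.6 °C): 212.2 × 2.13 × 16.6 = 7503 J
Total: 17989 + 479572 + 88700 + 70450 + 7503 = 664214 J = 664 kJ

q = 664 kJ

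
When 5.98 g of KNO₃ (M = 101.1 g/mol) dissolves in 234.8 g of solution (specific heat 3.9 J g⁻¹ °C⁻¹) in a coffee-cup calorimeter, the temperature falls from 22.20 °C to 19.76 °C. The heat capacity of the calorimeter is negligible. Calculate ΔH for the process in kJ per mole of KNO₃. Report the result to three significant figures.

ΔH = 37.8 kJ/mol

|ΔT| = |19.76 − 22.20| = 2.44 °C
|q_surr| = (234.8 × 3.9) × 2.44 = 915.72 × 2.44 = 2234 J
n(KNO₃) = 5.98 / 101.1 = 0.05915 mol
Temperature fell, so q_rxn = +|q_surr| = 2.234 kJ
ΔH = q_rxn / n = 37.77 kJ/mol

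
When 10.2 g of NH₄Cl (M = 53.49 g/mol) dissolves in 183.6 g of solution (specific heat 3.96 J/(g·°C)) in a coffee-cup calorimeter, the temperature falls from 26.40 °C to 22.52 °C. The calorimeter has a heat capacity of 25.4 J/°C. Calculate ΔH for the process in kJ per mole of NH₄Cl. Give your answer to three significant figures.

ΔH = 15.3 kJ/mol

|ΔT| = |22.52 − 26.40| = 3.88 °C
|q_surr| = (183.6 × 3.96 + 25.4) × 3.88 = 752.456 × 3.88 = 2920 J
n(NH₄Cl) = 10.2 / 53.49 = 0.1907 mol
Temperature fell, so q_rxn = +|q_surr| = 2.920 kJ
ΔH = q_rxn / n = 15.31 kJ/mol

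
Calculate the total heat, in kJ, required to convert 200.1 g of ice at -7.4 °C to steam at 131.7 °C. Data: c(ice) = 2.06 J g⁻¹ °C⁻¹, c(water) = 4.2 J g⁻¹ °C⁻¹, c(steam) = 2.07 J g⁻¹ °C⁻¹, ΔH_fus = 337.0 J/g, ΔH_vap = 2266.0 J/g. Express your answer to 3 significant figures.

q = 621 kJ

q1 (heat ice -7.4→0.0 °C): 200.1 × 2.06 × 7.4 = 3050 J
q2 (melt at 0 °C): 200.1 × 337.0 = 67434 J
q3 (heat water 0.0→100.0 °C): 200.1 × 4.2 × 100.0 = 84042 J
q4 (vaporize at 100 °C): 200.1 × 2266.0 = 453427 J
q5 (heat steam 100.0→131.7 °C): 200.1 × 2.07 × 31.7 = 13130 J
Total: 3050 + 67434 + 84042 + 453427 + 13130 = 621083 J = 621 kJ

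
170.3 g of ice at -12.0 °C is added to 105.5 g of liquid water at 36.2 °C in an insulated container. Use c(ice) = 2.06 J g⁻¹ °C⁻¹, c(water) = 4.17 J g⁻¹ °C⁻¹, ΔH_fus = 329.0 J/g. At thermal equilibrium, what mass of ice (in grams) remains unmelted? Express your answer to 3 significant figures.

Heat to warm all ice to 0 °C: 170.3×2.06×12.0 = 4209.8 J
Heat released by water cooling to 0 °C: 105.5×4.17×36.2 = 15926 J
15926 J < 4209.8 + 170.3×329.0 = 60238.5 J, so not all ice melts; final T = 0 °C.
Heat left for melting: 15926 − 4209.8 = 11716.2 J
Mass melted = 11716.2 / 329.0 = 35.61 g
Ice remaining = 170.3 − 35.61 = 134.69 g

m_ice remaining = 135 g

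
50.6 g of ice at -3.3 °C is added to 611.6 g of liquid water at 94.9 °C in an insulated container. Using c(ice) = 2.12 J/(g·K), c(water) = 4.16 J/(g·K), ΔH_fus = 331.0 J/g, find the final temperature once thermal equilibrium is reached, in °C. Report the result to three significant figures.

T_f = 81.4 °C

Heat to bring ice to 0 °C and melt it: q₁ = 50.6×2.12×3.3 + 50.6×331.0 = 17103 J
Heat the water can supply cooling to 0 °C: 611.6×4.16×94.9 = 241450 J > q₁, so all ice melts.
Energy balance: 611.6×4.16×(94.9 − T) = 17103 + 50.6×4.16×(T − 0)
2544.256(94.9 − T) = 17103 + 210.496 T
241450 − 17103 = 2754.752 T
T = 224347 / 2754.752 = 81.44 °C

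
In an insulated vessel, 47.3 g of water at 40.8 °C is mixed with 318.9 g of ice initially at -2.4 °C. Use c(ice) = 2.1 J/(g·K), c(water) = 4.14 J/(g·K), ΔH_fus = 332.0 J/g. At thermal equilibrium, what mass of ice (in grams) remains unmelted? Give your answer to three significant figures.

m_ice remaining = 300 g

Heat to warm all ice to 0 °C: 318.9×2.1×2.4 = 1607.3 J
Heat released by water cooling to 0 °C: 47.3×4.14×40.8 = 7989.5 J
7989.5 J < 1607.3 + 318.9×332.0 = 107482.1 J, so not all ice melts; final T = 0 °C.
Heat left for melting: 7989.5 − 1607.3 = 6382.2 J
Mass melted = 6382.2 / 332.0 = 19.22 g
Ice remaining = 318.9 − 19.22 = 299.68 g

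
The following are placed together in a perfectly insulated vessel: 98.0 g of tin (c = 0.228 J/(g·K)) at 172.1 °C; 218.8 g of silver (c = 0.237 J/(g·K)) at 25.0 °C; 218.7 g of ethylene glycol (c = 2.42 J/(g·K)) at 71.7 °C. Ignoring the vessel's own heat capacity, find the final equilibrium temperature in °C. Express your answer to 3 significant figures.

T_f = 71.4 °C

Σ mᵢcᵢ(T − Tᵢ) = 0  ⇒  T = Σ mᵢcᵢTᵢ / Σ mᵢcᵢ
Σ mᵢcᵢ = 98.0×0.228 + 218.8×0.237 + 218.7×2.42 = 603.4536
Σ mᵢcᵢTᵢ = 22.344×172.1 + 51.8556×25.0 + 529.254×71.7 = 43089
T = 43089 / 603.4536 = 71.40 °C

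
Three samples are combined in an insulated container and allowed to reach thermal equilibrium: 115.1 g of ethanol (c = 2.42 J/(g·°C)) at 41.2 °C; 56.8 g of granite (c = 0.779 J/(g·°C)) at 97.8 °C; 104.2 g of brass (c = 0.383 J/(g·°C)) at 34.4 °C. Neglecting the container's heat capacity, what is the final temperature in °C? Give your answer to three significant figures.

Σ mᵢcᵢ(T − Tᵢ) = 0  ⇒  T = Σ mᵢcᵢTᵢ / Σ mᵢcᵢ
Σ mᵢcᵢ = 115.1×2.42 + 56.8×0.779 + 104.2×0.383 = 362.6978
Σ mᵢcᵢTᵢ = 278.542×41.2 + 44.2472×97.8 + 39.9086×34.4 = 17176
T = 17176 / 362.6978 = 47.36 °C

T_f = 47.4 °C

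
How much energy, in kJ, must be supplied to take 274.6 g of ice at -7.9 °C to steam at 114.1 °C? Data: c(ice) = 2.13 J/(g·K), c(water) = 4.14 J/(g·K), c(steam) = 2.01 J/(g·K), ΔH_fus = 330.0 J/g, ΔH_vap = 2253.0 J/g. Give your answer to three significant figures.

q = 835 kJ

q1 (heat ice -7.9→0.0 °C): 274.6 × 2.13 × 7.9 = 4621 J
q2 (melt at 0 °C): 274.6 × 330.0 = 90618 J
q3 (heat water 0.0→100.0 °C): 274.6 × 4.14 × 100.0 = 113684 J
q4 (vaporize at 100 °C): 274.6 × 2253.0 = 618674 J
q5 (heat steam 100.0→114.1 °C): 274.6 × 2.01 × 14.1 = 7782 J
Total: 4621 + 90618 + 113684 + 618674 + 7782 = 835379 J = 835 kJ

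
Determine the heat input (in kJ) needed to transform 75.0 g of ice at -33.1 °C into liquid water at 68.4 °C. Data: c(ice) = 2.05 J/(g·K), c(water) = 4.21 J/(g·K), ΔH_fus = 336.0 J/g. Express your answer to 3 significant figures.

q = 51.9 kJ

q1 (heat ice -33.1→0.0 °C): 75.0 × 2.05 × 33.1 = 5089 J
q2 (melt at 0 °C): 75.0 × 336.0 = 25200 J
q3 (heat water 0.0→68.4 °C): 75.0 × 4.21 × 68.4 = 21597 J
Total: 5089 + 25200 + 21597 = 51886 J = 51.9 kJ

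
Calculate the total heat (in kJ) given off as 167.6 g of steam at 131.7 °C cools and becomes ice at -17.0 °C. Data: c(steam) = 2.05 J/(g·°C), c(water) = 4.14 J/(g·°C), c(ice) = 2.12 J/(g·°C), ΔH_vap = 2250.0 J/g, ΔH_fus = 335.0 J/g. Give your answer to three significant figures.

q1 (cool steam 131.7→100 °C): 167.6 × 2.05 × 31.7 = 10891 J
q2 (condense at 100 °C): 167.6 × 2250.0 = 377100 J
q3 (cool water 100→0 °C): 167.6 × 4.14 × 100.0 = 69386 J
q4 (freeze at 0 °C): 167.6 × 335.0 = 56146 J
q5 (cool ice 0→-17.0 °C): 167.6 × 2.12 × 17.0 = 6040 J
Total: 10891 + 377100 + 69386 + 56146 + 6040 = 519563 J = 520 kJ

q = 520 kJ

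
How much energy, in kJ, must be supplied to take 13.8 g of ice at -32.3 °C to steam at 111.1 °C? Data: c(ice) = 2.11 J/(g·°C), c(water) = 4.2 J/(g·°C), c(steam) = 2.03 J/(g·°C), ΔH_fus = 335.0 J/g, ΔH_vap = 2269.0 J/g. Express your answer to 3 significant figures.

q = 43.0 kJ

q1 (heat ice -32.3→0.0 °C): 13.8 × 2.11 × 32.3 = 941 J
q2 (melt at 0 °C): 13.8 × 335.0 = 4623 J
q3 (heat water 0.0→100.0 °C): 13.8 × 4.2 × 100.0 = 5796 J
q4 (vaporize at 100 °C): 13.8 × 2269.0 = 31312 J
q5 (heat steam 100.0→111.1 °C): 13.8 × 2.03 × 11.1 = 311 J
Total: 941 + 4623 + 5796 + 31312 + 311 = 42983 J = 43.0 kJ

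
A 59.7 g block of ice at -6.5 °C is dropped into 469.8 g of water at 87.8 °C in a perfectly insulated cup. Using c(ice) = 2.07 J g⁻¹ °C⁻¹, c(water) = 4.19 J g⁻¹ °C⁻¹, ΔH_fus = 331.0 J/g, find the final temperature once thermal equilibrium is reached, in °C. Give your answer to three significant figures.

Heat to bring ice to 0 °C and melt it: q₁ = 59.7×2.07×6.5 + 59.7×331.0 = 20564 J
Heat the water can supply cooling to 0 °C: 469.8×4.19×87.8 = 172831 J > q₁, so all ice melts.
Energy balance: 469.8×4.19×(87.8 − T) = 20564 + 59.7×4.19×(T − 0)
1968.462(87.8 − T) = 20564 + 250.143 T
172831 − 20564 = 2218.605 T
T = 152267 / 2218.605 = 68.63 °C

T_f = 68.6 °C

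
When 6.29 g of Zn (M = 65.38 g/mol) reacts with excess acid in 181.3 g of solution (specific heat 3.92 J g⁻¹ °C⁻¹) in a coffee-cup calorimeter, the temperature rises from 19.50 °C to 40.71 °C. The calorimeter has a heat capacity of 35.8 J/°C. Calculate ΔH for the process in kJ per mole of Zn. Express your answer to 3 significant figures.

ΔH = -165 kJ/mol

|ΔT| = |40.71 − 19.50| = 21.21 °C
|q_surr| = (181.3 × 3.92 + 35.8) × 21.21 = 746.496 × 21.21 = 15830 J
n(Zn) = 6.29 / 65.38 = 0.09621 mol
Temperature rose, so q_rxn = −|q_surr| = -15.83 kJ
ΔH = q_rxn / n = -164.5 kJ/mol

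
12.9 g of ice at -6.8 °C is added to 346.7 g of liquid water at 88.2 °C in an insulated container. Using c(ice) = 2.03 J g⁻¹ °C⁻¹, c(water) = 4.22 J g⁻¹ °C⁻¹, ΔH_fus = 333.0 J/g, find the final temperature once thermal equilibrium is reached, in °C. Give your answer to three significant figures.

Heat to bring ice to 0 °C and melt it: q₁ = 12.9×2.03×6.8 + 12.9×333.0 = 4473.8 J
Heat the water can supply cooling to 0 °C: 346.7×4.22×88.2 = 129043 J > q₁, so all ice melts.
Energy balance: 346.7×4.22×(88.2 − T) = 4473.8 + 12.9×4.22×(T − 0)
1463.074(88.2 − T) = 4473.8 + 54.438 T
129043 − 4473.8 = 1517.512 T
T = 124569.2 / 1517.512 = 82.09 °C

T_f = 82.1 °C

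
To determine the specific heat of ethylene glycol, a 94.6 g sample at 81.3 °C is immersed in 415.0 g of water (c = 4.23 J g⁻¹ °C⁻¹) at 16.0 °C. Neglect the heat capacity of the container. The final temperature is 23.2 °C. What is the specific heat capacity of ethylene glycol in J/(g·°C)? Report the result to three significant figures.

c = 2.30 J/(g·°C)

q_gained = (415.0 × 4.23) × (23.2 − 16.0) = 12640 J
q_lost = 94.6 × c × (81.3 − 23.2) = 5496.26 c
Set equal: c = 12640 / 5496.26 = 2.30 J/(g·°C)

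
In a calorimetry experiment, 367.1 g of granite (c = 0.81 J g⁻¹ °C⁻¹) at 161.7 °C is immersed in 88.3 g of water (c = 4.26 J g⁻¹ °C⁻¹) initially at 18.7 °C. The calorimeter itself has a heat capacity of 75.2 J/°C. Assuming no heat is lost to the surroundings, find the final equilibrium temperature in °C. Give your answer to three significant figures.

Heat lost by granite = heat gained by water + calorimeter.
(367.1)(0.81)(161.7 − T) = [(88.3)(4.26) + 75.2](T − 18.7)
297.351 (161.7 − T) = 451.358 (T − 18.7)
48082 − 297.351 T = 451.358 T − 8440.4
56522.4 = 748.709 T
T = 75.49 °C

T_f = 75.5 °C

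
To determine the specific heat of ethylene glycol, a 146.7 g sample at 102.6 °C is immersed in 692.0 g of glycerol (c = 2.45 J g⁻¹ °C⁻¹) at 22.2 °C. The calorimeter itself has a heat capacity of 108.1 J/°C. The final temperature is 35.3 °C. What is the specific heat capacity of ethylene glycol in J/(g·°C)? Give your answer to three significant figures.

c = 2.39 J/(g·°C)

q_gained = (692.0 × 2.45 + 108.1) × (35.3 − 22.2) = 23630 J
q_lost = 146.7 × c × (102.6 − 35.3) = 9872.91 c
Set equal: c = 23630 / 9872.91 = 2.39 J/(g·°C)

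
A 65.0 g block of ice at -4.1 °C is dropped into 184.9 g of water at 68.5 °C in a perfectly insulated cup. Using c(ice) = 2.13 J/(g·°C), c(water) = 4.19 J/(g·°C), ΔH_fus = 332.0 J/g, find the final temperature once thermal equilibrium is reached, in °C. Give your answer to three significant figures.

Heat to bring ice to 0 °C and melt it: q₁ = 65.0×2.13×4.1 + 65.0×332.0 = 22148 J
Heat the water can supply cooling to 0 °C: 184.9×4.19×68.5 = 53069.1 J > q₁, so all ice melts.
Energy balance: 184.9×4.19×(68.5 − T) = 22148 + 65.0×4.19×(T − 0)
774.731(68.5 − T) = 22148 + 272.35 T
53069.1 − 22148 = 1047.081 T
T = 30921.1 / 1047.081 = 29.53 °C

T_f = 29.5 °C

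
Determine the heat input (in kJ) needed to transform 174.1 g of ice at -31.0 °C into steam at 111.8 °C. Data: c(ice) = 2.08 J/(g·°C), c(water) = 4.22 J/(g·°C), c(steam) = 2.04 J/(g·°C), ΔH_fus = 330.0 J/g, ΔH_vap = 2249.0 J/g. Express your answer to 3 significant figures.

q = 538 kJ

q1 (heat ice -31.0→0.0 °C): 174.1 × 2.08 × 31.0 = 11226 J
q2 (melt at 0 °C): 174.1 × 330.0 = 57453 J
q3 (heat water 0.0→100.0 °C): 174.1 × 4.22 × 100.0 = 73470 J
q4 (vaporize at 100 °C): 174.1 × 2249.0 = 391551 J
q5 (heat steam 100.0→111.8 °C): 174.1 × 2.04 × 11.8 = 4191 J
Total: 11226 + 57453 + 73470 + 391551 + 4191 = 537891 J = 538 kJ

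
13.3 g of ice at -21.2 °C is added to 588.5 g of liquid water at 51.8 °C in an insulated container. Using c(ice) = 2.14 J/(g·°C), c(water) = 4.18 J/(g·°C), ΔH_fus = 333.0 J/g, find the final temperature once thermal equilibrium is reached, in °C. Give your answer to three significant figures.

Heat to bring ice to 0 °C and melt it: q₁ = 13.3×2.14×21.2 + 13.3×333.0 = 5032.3 J
Heat the water can supply cooling to 0 °C: 588.5×4.18×51.8 = 127424 J > q₁, so all ice melts.
Energy balance: 588.5×4.18×(51.8 − T) = 5032.3 + 13.3×4.18×(T − 0)
2459.93(51.8 − T) = 5032.3 + 55.594 T
127424 − 5032.3 = 2515.524 T
T = 122391.7 / 2515.524 = 48.65 °C

T_f = 48.7 °C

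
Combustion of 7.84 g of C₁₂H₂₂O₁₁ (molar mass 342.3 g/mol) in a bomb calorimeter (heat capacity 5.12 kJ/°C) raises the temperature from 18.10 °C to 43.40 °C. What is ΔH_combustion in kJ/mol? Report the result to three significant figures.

ΔH = -5660 kJ/mol

ΔT = 43.40 − 18.10 = 25.30 °C
q_cal = C_cal × ΔT = 5.12 × 25.30 = 129.536 kJ
n = 7.84 / 342.3 = 0.02290 mol
q_rxn = −q_cal = -129.536 kJ
ΔH = -129.536 / 0.02290 = -5657 kJ/mol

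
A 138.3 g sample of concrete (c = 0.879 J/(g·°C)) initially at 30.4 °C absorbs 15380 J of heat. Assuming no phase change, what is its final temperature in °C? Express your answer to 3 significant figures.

T_f = 157 °C

ΔT = q / (m c) = 15380 / (138.3 × 0.879) = 126.5 °C
T_f = 30.4 + 126.5 = 156.9 °C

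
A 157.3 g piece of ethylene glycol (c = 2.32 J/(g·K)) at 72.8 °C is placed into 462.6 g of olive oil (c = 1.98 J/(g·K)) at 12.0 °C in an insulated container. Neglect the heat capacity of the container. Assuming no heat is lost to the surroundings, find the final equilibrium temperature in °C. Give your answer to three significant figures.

Heat lost by ethylene glycol = heat gained by olive oil.
(157.3)(2.32)(72.8 − T) = (462.6)(1.98)(T − 12.0)
364.936 (72.8 − T) = 915.948 (T − 12.0)
26567 − 364.936 T = 915.948 T − 10991
37558 = 1280.884 T
T = 29.32 °C

T_f = 29.3 °C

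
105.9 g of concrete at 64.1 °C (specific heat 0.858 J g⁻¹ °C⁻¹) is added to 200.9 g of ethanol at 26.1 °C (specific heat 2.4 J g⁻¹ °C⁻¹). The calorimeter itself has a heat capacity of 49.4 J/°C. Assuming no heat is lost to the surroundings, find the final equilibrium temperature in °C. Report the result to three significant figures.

Heat lost by concrete = heat gained by ethanol + calorimeter.
(105.9)(0.858)(64.1 − T) = [(200.9)(2.4) + 49.4](T − 26.1)
90.8622 (64.1 − T) = 531.56 (T − 26.1)
5824.3 − 90.8622 T = 531.56 T − 13874
19698.3 = 622.4222 T
T = 31.648 °C

T_f = 31.6 °C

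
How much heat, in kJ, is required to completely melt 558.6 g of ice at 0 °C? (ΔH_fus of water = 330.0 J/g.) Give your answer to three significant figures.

q = m × ΔH_fus = 558.6 × 330.0 = 184300 J = 184 kJ

q = 184 kJ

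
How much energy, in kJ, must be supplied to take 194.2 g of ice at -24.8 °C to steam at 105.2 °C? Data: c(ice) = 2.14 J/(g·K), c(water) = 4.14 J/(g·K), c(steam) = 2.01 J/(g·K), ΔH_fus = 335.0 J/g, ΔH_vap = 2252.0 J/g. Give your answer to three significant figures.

q = 595 kJ

q1 (heat ice -24.8→0.0 °C): 194.2 × 2.14 × 24.8 = 10307 J
q2 (melt at 0 °C): 194.2 × 335.0 = 65057 J
q3 (heat water 0.0→100.0 °C): 194.2 × 4.14 × 100.0 = 80399 J
q4 (vaporize at 100 °C): 194.2 × 2252.0 = 437338 J
q5 (heat steam 100.0→105.2 °C): 194.2 × 2.01 × 5.2 = 2030 J
Total: 10307 + 65057 + 80399 + 437338 + 2030 = 595131 J = 595 kJ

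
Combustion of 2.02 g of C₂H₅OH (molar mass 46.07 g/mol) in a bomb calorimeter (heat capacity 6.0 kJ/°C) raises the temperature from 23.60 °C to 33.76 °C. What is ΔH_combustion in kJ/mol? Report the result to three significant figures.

ΔT = 33.76 − 23.60 = 10.16 °C
q_cal = C_cal × ΔT = 6.0 × 10.16 = 60.96 kJ
n = 2.02 / 46.07 = 0.04385 mol
q_rxn = −q_cal = -60.96 kJ
ΔH = -60.96 / 0.04385 = -1390 kJ/mol

ΔH = -1390 kJ/mol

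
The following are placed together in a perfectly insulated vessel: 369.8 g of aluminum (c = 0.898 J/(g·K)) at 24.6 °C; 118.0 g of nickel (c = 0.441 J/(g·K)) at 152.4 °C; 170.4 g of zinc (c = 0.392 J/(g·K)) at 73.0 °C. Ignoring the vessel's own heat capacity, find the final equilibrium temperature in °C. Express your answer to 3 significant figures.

Σ mᵢcᵢ(T − Tᵢ) = 0  ⇒  T = Σ mᵢcᵢTᵢ / Σ mᵢcᵢ
Σ mᵢcᵢ = 369.8×0.898 + 118.0×0.441 + 170.4×0.392 = 450.9152
Σ mᵢcᵢTᵢ = 332.0804×24.6 + 52.038×152.4 + 66.7968×73.0 = 20976
T = 20976 / 450.9152 = 46.52 °C

T_f = 46.5 °C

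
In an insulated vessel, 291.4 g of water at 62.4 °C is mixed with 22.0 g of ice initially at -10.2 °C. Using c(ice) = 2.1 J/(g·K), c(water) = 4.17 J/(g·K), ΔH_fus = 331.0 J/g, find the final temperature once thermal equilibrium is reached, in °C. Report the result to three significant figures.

Heat to bring ice to 0 °C and melt it: q₁ = 22.0×2.1×10.2 + 22.0×331.0 = 7753.2 J
Heat the water can supply cooling to 0 °C: 291.4×4.17×62.4 = 75824.6 J > q₁, so all ice melts.
Energy balance: 291.4×4.17×(62.4 − T) = 7753.2 + 22.0×4.17×(T − 0)
1215.138(62.4 − T) = 7753.2 + 91.74 T
75824.6 − 7753.2 = 1306.878 T
T = 68071.4 / 1306.878 = 52.09 °C

T_f = 52.1 °C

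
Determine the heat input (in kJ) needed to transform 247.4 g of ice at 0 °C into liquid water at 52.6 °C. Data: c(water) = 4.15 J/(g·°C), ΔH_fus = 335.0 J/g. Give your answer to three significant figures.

q = 137 kJ

q1 (melt at 0 °C): 247.4 × 335.0 = 82879 J
q2 (heat water 0.0→52.6 °C): 247.4 × 4.15 × 52.6 = 54005 J
Total: 82879 + 54005 = 136884 J = 137 kJ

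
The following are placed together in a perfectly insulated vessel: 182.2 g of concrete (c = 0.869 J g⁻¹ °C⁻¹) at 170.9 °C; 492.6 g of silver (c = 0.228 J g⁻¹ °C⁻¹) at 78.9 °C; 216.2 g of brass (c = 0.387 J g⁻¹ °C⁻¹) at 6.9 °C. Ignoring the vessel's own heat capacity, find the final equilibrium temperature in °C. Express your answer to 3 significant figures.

T_f = 103 °C

Σ mᵢcᵢ(T − Tᵢ) = 0  ⇒  T = Σ mᵢcᵢTᵢ / Σ mᵢcᵢ
Σ mᵢcᵢ = 182.2×0.869 + 492.6×0.228 + 216.2×0.387 = 354.3140
Σ mᵢcᵢTᵢ = 158.3318×170.9 + 112.3128×78.9 + 83.6694×6.9 = 36498
T = 36498 / 354.3140 = 103.0 °C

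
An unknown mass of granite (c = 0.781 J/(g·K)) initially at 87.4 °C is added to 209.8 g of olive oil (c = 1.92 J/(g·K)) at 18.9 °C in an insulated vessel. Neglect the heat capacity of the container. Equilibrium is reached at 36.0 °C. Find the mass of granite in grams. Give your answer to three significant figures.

q_gained = (209.8 × 1.92) × (36.0 − 18.9) = 6888 J
q_lost = m × 0.781 × (87.4 − 36.0) = 40.1434 m
m = 6888 / 40.1434 = 172 g

m = 172 g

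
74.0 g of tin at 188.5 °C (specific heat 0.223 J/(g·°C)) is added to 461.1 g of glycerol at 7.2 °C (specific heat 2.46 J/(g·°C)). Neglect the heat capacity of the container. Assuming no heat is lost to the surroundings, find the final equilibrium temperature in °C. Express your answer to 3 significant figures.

T_f = 9.80 °C

Heat lost by tin = heat gained by glycerol.
(74.0)(0.223)(188.5 − T) = (461.1)(2.46)(T − 7.2)
16.502 (188.5 − T) = 1134.306 (T − 7.2)
3110.6 − 16.502 T = 1134.306 T − 8167.0
11277.6 = 1150.808 T
T = 9.800 °C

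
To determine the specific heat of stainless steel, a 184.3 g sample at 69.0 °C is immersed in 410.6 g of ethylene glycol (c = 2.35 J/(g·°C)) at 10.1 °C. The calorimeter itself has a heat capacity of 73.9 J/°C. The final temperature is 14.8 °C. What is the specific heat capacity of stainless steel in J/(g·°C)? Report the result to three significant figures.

q_gained = (410.6 × 2.35 + 73.9) × (14.8 − 10.1) = 4882 J
q_lost = 184.3 × c × (69.0 − 14.8) = 9989.06 c
Set equal: c = 4882 / 9989.06 = 0.489 J/(g·°C)

c = 0.489 J/(g·°C)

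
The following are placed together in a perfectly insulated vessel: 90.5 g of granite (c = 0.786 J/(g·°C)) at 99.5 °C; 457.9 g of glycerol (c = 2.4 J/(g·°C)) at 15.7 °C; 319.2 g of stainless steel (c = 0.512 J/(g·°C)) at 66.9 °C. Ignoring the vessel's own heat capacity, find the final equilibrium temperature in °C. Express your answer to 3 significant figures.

T_f = 26.4 °C

Σ mᵢcᵢ(T − Tᵢ) = 0  ⇒  T = Σ mᵢcᵢTᵢ / Σ mᵢcᵢ
Σ mᵢcᵢ = 90.5×0.786 + 457.9×2.4 + 319.2×0.512 = 1333.5234
Σ mᵢcᵢTᵢ = 71.133×99.5 + 1098.96×15.7 + 163.4304×66.9 = 35265
T = 35265 / 1333.5234 = 26.44 °C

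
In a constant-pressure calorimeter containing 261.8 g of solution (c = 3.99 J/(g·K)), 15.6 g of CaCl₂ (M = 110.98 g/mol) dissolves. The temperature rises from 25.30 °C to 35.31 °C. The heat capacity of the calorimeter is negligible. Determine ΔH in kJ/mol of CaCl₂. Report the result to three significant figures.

|ΔT| = |35.31 − 25.30| = 10.01 °C
|q_surr| = (261.8 × 3.99) × 10.01 = 1044.582 × 10.01 = 10460 J
n(CaCl₂) = 15.6 / 110.98 = 0.1406 mol
Temperature rose, so q_rxn = −|q_surr| = -10.46 kJ
ΔH = q_rxn / n = -74.40 kJ/mol

ΔH = -74.4 kJ/mol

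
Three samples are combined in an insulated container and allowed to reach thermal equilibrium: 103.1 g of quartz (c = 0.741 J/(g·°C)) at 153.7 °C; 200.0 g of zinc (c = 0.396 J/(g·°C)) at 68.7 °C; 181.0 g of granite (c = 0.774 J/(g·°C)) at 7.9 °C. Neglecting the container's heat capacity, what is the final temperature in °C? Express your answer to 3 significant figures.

T_f = 61.9 °C

Σ mᵢcᵢ(T − Tᵢ) = 0  ⇒  T = Σ mᵢcᵢTᵢ / Σ mᵢcᵢ
Σ mᵢcᵢ = 103.1×0.741 + 200.0×0.396 + 181.0×0.774 = 295.6911
Σ mᵢcᵢTᵢ = 76.3971×153.7 + 79.2×68.7 + 140.094×7.9 = 18290
T = 18290 / 295.6911 = 61.86 °C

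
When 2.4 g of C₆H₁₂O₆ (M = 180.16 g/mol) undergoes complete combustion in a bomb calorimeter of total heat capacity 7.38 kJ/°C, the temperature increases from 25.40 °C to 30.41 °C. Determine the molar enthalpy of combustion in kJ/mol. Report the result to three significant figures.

ΔT = 30.41 − 25.40 = 5.01 °C
q_cal = C_cal × ΔT = 7.38 × 5.01 = 36.9738 kJ
n = 2.4 / 180.16 = 0.01332 mol
q_rxn = −q_cal = -36.9738 kJ
ΔH = -36.9738 / 0.01332 = -2776 kJ/mol

ΔH = -2780 kJ/mol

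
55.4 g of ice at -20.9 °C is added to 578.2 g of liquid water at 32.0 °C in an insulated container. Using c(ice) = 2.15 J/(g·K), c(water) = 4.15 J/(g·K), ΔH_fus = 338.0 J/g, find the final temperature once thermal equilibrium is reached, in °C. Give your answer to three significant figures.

Heat to bring ice to 0 °C and melt it: q₁ = 55.4×2.15×20.9 + 55.4×338.0 = 21215 J
Heat the water can supply cooling to 0 °C: 578.2×4.15×32.0 = 76785.0 J > q₁, so all ice melts.
Energy balance: 578.2×4.15×(32.0 − T) = 21215 + 55.4×4.15×(T − 0)
2399.53(32.0 − T) = 21215 + 229.91 T
76785.0 − 21215 = 2629.44 T
T = 55570.0 / 2629.44 = 21.13 °C

T_f = 21.1 °C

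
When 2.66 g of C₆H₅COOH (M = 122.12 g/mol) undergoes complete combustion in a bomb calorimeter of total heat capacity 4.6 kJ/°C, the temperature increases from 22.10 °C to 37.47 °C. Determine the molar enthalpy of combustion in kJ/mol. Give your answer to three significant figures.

ΔT = 37.47 − 22.10 = 15.37 °C
q_cal = C_cal × ΔT = 4.6 × 15.37 = 70.702 kJ
n = 2.66 / 122.12 = 0.02178 mol
q_rxn = −q_cal = -70.702 kJ
ΔH = -70.702 / 0.02178 = -3246 kJ/mol

ΔH = -3250 kJ/mol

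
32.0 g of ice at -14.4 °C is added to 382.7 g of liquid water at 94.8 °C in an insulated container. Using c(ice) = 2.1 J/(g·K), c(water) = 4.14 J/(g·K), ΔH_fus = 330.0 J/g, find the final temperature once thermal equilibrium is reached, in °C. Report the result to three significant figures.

Heat to bring ice to 0 °C and melt it: q₁ = 32.0×2.1×14.4 + 32.0×330.0 = 11528 J
Heat the water can supply cooling to 0 °C: 382.7×4.14×94.8 = 150199 J > q₁, so all ice melts.
Energy balance: 382.7×4.14×(94.8 − T) = 11528 + 32.0×4.14×(T − 0)
1584.378(94.8 − T) = 11528 + 132.48 T
150199 − 11528 = 1716.858 T
T = 138671 / 1716.858 = 80.77 °C

T_f = 80.8 °C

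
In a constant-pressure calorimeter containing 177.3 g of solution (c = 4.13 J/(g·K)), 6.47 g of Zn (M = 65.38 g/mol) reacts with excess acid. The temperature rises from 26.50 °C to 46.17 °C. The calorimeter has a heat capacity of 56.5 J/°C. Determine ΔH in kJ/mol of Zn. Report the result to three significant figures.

|ΔT| = |46.17 − 26.50| = 19.67 °C
|q_surr| = (177.3 × 4.13 + 56.5) × 19.67 = 788.749 × 19.67 = 15510 J
n(Zn) = 6.47 / 65.38 = 0.09896 mol
Temperature rose, so q_rxn = −|q_surr| = -15.51 kJ
ΔH = q_rxn / n = -156.7 kJ/mol

ΔH = -157 kJ/mol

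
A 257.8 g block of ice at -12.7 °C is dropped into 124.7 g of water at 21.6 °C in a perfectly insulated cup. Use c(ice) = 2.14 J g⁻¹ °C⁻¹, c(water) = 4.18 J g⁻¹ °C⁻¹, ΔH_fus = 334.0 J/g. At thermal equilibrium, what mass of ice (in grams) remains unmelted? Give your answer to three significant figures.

Heat to warm all ice to 0 °C: 257.8×2.14×12.7 = 7006.5 J
Heat released by water cooling to 0 °C: 124.7×4.18×21.6 = 11259 J
11259 J < 7006.5 + 257.8×334.0 = 93111.7 J, so not all ice melts; final T = 0 °C.
Heat left for melting: 11259 − 7006.5 = 4252.5 J
Mass melted = 4252.5 / 334.0 = 12.73 g
Ice remaining = 257.8 − 12.73 = 245.07 g

m_ice remaining = 245 g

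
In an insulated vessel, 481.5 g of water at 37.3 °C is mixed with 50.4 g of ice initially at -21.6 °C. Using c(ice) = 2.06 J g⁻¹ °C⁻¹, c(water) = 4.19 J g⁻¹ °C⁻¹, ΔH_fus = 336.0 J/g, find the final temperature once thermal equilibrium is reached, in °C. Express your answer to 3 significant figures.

T_f = 25.2 °C

Heat to bring ice to 0 °C and melt it: q₁ = 50.4×2.06×21.6 + 50.4×336.0 = 19177 J
Heat the water can supply cooling to 0 °C: 481.5×4.19×37.3 = 75252.2 J > q₁, so all ice melts.
Energy balance: 481.5×4.19×(37.3 − T) = 19177 + 50.4×4.19×(T − 0)
2017.485(37.3 − T) = 19177 + 211.176 T
75252.2 − 19177 = 2228.661 T
T = 56075.2 / 2228.661 = 25.16 °C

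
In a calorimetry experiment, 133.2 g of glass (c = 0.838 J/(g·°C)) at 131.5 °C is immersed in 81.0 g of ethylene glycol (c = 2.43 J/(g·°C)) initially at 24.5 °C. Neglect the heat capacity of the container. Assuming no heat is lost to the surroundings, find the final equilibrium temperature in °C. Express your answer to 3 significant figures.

Heat lost by glass = heat gained by ethylene glycol.
(133.2)(0.838)(131.5 − T) = (81.0)(2.43)(T − 24.5)
111.6216 (131.5 − T) = 196.83 (T − 24.5)
14678 − 111.6216 T = 196.83 T − 4822.3
19500.3 = 308.4516 T
T = 63.22 °C

T_f = 63.2 °C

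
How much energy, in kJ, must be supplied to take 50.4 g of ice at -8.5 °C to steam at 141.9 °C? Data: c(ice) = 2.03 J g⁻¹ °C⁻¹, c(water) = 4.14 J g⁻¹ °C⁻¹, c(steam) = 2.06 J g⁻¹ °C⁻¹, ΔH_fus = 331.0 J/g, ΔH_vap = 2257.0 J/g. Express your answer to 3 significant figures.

q = 157 kJ

q1 (heat ice -8.5→0.0 °C): 50.4 × 2.03 × 8.5 = 870 J
q2 (melt at 0 °C): 50.4 × 331.0 = 16682 J
q3 (heat water 0.0→100.0 °C): 50.4 × 4.14 × 100.0 = 20866 J
q4 (vaporize at 100 °C): 50.4 × 2257.0 = 113753 J
q5 (heat steam 100.0→141.9 °C): 50.4 × 2.06 × 41.9 = 4350 J
Total: 870 + 16682 + 20866 + 113753 + 4350 = 156521 J = 157 kJ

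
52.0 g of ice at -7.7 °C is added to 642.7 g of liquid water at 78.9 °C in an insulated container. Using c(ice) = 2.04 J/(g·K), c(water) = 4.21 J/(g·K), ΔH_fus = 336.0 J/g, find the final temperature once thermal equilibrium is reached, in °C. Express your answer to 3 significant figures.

Heat to bring ice to 0 °C and melt it: q₁ = 52.0×2.04×7.7 + 52.0×336.0 = 18289 J
Heat the water can supply cooling to 0 °C: 642.7×4.21×78.9 = 213485 J > q₁, so all ice melts.
Energy balance: 642.7×4.21×(78.9 − T) = 18289 + 52.0×4.21×(T − 0)
2705.767(78.9 − T) = 18289 + 218.92 T
213485 − 18289 = 2924.687 T
T = 195196 / 2924.687 = 66.74 °C

T_f = 66.7 °C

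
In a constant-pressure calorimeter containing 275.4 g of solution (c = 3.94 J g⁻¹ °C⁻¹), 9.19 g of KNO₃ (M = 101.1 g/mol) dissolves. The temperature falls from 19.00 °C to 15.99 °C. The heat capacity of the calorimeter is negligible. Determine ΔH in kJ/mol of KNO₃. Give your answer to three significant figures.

|ΔT| = |15.99 − 19.00| = 3.01 °C
|q_surr| = (275.4 × 3.94) × 3.01 = 1085.076 × 3.01 = 3266 J
n(KNO₃) = 9.19 / 101.1 = 0.09090 mol
Temperature fell, so q_rxn = +|q_surr| = 3.266 kJ
ΔH = q_rxn / n = 35.93 kJ/mol

ΔH = 35.9 kJ/mol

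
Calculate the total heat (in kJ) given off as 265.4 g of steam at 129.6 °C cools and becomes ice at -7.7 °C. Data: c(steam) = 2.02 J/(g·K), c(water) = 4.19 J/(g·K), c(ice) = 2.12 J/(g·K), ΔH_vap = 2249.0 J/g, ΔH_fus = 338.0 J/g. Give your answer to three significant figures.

q1 (cool steam 129.6→100 °C): 265.4 × 2.02 × 29.6 = 15869 J
q2 (condense at 100 °C): 265.4 × 2249.0 = 596885 J
q3 (cool water 100→0 °C): 265.4 × 4.19 × 100.0 = 111203 J
q4 (freeze at 0 °C): 265.4 × 338.0 = 89705 J
q5 (cool ice 0→-7.7 °C): 265.4 × 2.12 × 7.7 = 4332 J
Total: 15869 + 596885 + 111203 + 89705 + 4332 = 817994 J = 818 kJ

q = 818 kJ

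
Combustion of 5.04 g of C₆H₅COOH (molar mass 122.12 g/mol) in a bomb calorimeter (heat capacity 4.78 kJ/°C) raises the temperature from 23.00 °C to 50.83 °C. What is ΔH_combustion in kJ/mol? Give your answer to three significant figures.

ΔH = -3220 kJ/mol

ΔT = 50.83 − 23.00 = 27.83 °C
q_cal = C_cal × ΔT = 4.78 × 27.83 = 133.0274 kJ
n = 5.04 / 122.12 = 0.04127 mol
q_rxn = −q_cal = -133.0274 kJ
ΔH = -133.0274 / 0.04127 = -3223 kJ/mol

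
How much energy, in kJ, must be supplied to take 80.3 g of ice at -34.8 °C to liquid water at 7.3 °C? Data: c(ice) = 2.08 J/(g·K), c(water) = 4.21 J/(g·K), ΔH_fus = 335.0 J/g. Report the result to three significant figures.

q1 (heat ice -34.8→0.0 °C): 80.3 × 2.08 × 34.8 = 5812 J
q2 (melt at 0 °C): 80.3 × 335.0 = 26901 J
q3 (heat water 0.0→7.3 °C): 80.3 × 4.21 × 7.3 = 2468 J
Total: 5812 + 26901 + 2468 = 35181 J = 35.2 kJ

q = 35.2 kJ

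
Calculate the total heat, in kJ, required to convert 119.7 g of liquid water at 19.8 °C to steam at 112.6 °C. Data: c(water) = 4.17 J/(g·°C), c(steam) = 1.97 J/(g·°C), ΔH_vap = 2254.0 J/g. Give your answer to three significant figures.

q1 (heat water 19.8→100.0 °C): 119.7 × 4.17 × 80.2 = 40032 J
q2 (vaporize at 100 °C): 119.7 × 2254.0 = 269804 J
q3 (heat steam 100.0→112.6 °C): 119.7 × 1.97 × 12.6 = 2971 J
Total: 40032 + 269804 + 2971 = 312807 J = 313 kJ

q = 313 kJ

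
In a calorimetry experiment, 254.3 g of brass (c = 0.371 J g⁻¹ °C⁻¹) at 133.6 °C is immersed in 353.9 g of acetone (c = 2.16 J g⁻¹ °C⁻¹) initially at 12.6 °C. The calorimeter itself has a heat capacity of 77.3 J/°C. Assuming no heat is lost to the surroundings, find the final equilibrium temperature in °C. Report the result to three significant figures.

T_f = 24.8 °C

Heat lost by brass = heat gained by acetone + calorimeter.
(254.3)(0.371)(133.6 − T) = [(353.9)(2.16) + 77.3](T − 12.6)
94.3453 (133.6 − T) = 841.724 (T − 12.6)
12605 − 94.3453 T = 841.724 T − 10606
23211 = 936.0693 T
T = 24.80 °C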